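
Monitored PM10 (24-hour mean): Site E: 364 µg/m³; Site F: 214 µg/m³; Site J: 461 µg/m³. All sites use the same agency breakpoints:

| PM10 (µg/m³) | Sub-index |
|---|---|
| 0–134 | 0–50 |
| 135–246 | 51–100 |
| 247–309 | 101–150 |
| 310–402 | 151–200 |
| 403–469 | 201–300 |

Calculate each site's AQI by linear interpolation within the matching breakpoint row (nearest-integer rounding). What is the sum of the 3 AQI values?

Site E: 364 ∈ [310, 402] ↔ index [151, 200].
151 + (364−310)·(200−151)/(402−310) = 151 + 54·49/92 ≈ 179.76, so AQI = 180.
Site F: 214 lies in 135–246, so I_lo=51, I_hi=100, C_lo=135, C_hi=246.
(100−51)/(246−135) × (214−135) + 51 = 49/111 × 79 + 51 ≈ 85.87 → 86.
Site J: 461 lies in 403–469, so I_lo=201, I_hi=300, C_lo=403, C_hi=469.
(300−201)/(469−403) × (461−403) + 201 = 99/66 × 58 + 201 ≈ 288.00 → 288.
AQIs: Site E=180, Site F=86, Site J=288. Sum = 180 + 86 + 288 = 554.

554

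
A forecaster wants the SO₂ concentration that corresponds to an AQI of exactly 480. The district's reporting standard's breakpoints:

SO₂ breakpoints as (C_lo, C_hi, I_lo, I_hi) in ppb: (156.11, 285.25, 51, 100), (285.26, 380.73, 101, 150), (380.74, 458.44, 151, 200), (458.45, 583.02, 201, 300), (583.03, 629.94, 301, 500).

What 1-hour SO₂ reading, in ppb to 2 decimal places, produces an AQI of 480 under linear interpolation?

AQI 480 lies in the 301–500 band, which corresponds to 583.03–629.94 ppb.
C = 583.03 + (480−301)×(629.94−583.03)/(500−301) = 583.03 + 179×46.91/199 ≈ 625.2254 ppb → 625.23 ppb to 2 dp.

625.23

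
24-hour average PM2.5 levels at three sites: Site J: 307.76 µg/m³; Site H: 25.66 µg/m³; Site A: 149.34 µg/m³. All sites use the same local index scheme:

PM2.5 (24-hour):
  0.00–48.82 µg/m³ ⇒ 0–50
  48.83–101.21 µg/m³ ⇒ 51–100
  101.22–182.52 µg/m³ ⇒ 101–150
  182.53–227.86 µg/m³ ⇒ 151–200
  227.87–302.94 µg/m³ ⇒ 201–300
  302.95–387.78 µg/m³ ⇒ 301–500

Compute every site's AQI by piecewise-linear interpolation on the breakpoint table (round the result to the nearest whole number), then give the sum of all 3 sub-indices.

Site J: 307.76 lies in 302.95–387.78, so I_lo=301, I_hi=500, C_lo=302.95, C_hi=387.78.
(500−301)/(387.78−302.95) × (307.76−302.95) + 301 = 199/84.83 × 4.81 + 301 ≈ 312.28 → 312.
Site H 25.66: bracket 0.00–48.82 → index 0–50; slope 50/48.82, offset 25.66.
AQI = 0 + 50/48.82·25.66 ≈ 26.28 ⇒ 26.
Site A: 149.34 ∈ [101.22, 182.52] ↔ index [101, 150].
101 + (149.34−101.22)·(150−101)/(182.52−101.22) = 101 + 48.12·49/81.30 ≈ 130.00, so AQI = 130.
AQIs: Site J=312, Site H=26, Site A=130. Sum = 312 + 26 + 130 = 468.

468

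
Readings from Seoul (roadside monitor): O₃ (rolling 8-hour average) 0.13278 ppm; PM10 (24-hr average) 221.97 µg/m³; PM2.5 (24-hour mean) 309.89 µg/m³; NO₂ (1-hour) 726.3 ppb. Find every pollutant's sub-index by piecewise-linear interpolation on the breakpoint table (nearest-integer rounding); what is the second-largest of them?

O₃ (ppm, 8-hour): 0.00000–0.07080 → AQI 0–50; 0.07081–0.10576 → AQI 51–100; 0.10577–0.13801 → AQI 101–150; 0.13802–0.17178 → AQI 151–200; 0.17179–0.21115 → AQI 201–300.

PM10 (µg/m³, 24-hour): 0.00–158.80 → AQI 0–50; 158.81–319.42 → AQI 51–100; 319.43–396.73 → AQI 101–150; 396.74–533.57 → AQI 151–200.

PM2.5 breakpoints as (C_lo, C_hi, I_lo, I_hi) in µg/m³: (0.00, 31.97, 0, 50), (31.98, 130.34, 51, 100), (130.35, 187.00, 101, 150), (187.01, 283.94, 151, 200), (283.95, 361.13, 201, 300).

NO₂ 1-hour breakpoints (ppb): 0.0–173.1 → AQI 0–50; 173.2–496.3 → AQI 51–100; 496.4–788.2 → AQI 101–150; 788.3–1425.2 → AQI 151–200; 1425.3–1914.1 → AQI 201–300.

142

O₃ 0.13278: bracket 0.10577–0.13801 → index 101–150; slope 49/0.03224, offset 0.02701.
AQI = 101 + 49/0.03224·0.02701 ≈ 142.05 ⇒ 142.
PM10 221.97: bracket 158.81–319.42 → index 51–100; slope 49/160.61, offset 63.16.
AQI = 51 + 49/160.61·63.16 ≈ 70.27 ⇒ 70.
PM2.5 309.89: bracket 283.95–361.13 → index 201–300; slope 99/77.18, offset 25.94.
AQI = 201 + 99/77.18·25.94 ≈ 234.27 ⇒ 234.
NO₂: row 496.4–788.2 (AQI 101–150). (150−101)·(726.3−496.4)/(788.2−496.4) + 101 = 49·229.9/291.8 + 101 ≈ 139.61 → 140.
Sub-indices: O₃→142, PM10→70, PM2.5→234, NO₂→140. Ranked high→low: 234, 142, 140, 70. Second-highest sub-index = 142.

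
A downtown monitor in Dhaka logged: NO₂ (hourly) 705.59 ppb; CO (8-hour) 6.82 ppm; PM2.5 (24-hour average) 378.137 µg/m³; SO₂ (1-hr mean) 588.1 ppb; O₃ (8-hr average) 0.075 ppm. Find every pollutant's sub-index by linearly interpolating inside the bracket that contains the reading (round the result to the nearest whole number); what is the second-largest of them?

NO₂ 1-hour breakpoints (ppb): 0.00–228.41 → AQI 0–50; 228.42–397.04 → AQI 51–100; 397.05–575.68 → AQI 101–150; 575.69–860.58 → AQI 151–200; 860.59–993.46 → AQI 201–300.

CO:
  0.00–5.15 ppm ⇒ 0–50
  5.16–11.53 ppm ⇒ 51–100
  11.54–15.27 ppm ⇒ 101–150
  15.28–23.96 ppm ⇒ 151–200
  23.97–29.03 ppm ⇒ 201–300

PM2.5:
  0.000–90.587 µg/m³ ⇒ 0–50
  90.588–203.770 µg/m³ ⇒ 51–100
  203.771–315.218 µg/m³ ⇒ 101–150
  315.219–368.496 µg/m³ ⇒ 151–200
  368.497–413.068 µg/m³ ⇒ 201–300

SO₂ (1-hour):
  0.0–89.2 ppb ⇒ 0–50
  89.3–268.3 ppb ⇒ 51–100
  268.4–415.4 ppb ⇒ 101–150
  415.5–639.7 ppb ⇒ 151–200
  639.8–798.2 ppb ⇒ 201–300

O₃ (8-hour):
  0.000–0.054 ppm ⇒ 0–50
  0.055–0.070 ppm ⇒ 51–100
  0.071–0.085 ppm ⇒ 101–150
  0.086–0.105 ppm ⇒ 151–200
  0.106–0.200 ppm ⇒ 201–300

189

NO₂: row 575.69–860.58 (AQI 151–200). (200−151)·(705.59−575.69)/(860.58−575.69) + 151 = 49·129.90/284.89 + 151 ≈ 173.34 → 173.
CO: 6.82 ∈ [5.16, 11.53] ↔ index [51, 100].
51 + (6.82−5.16)·(100−51)/(11.53−5.16) = 51 + 1.66·49/6.37 ≈ 63.77, so AQI = 64.
PM2.5: 378.137 lies in 368.497–413.068, so I_lo=201, I_hi=300, C_lo=368.497, C_hi=413.068.
(300−201)/(413.068−368.497) × (378.137−368.497) + 201 = 99/44.571 × 9.640 + 201 ≈ 222.41 → 222.
SO₂: 588.1 lies in 415.5–639.7, so I_lo=151, I_hi=200, C_lo=415.5, C_hi=639.7.
(200−151)/(639.7−415.5) × (588.1−415.5) + 151 = 49/224.2 × 172.6 + 151 ≈ 188.72 → 189.
O₃: row 0.071–0.085 (AQI 101–150). (150−101)·(0.075−0.071)/(0.085−0.071) + 101 = 49·0.004/0.014 + 101 ≈ 115.00 → 115.
Sub-indices: NO₂→173, CO→64, PM2.5→222, SO₂→189, O₃→115. Ranked high→low: 222, 189, 173, 115, 64. Second-highest sub-index = 189.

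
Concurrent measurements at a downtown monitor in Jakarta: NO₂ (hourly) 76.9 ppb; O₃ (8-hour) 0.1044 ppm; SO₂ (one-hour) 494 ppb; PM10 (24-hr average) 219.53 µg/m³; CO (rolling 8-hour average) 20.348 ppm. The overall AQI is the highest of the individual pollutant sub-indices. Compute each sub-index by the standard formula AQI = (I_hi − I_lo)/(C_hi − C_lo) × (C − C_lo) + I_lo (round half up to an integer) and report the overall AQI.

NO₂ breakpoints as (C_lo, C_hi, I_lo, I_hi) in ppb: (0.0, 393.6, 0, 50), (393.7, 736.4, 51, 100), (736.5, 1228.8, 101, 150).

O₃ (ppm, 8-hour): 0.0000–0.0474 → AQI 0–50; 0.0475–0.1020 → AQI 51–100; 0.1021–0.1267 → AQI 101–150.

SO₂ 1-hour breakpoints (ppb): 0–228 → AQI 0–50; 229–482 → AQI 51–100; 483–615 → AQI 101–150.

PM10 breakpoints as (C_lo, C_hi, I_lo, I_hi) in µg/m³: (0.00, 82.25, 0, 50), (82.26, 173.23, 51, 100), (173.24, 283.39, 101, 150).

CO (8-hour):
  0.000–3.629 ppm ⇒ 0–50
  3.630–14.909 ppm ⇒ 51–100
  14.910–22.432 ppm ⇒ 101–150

136

NO₂ 76.9: bracket 0.0–393.6 → index 0–50; slope 50/393.6, offset 76.9.
AQI = 0 + 50/393.6·76.9 ≈ 9.77 ⇒ 10.
O₃: row 0.1021–0.1267 (AQI 101–150). (150−101)·(0.1044−0.1021)/(0.1267−0.1021) + 101 = 49·0.0023/0.0246 + 101 ≈ 105.58 → 106.
SO₂: 494 lies in 483–615, so I_lo=101, I_hi=150, C_lo=483, C_hi=615.
(150−101)/(615−483) × (494−483) + 101 = 49/132 × 11 + 101 ≈ 105.08 → 105.
PM10: 219.53 lies in 173.24–283.39, so I_lo=101, I_hi=150, C_lo=173.24, C_hi=283.39.
(150−101)/(283.39−173.24) × (219.53−173.24) + 101 = 49/110.15 × 46.29 + 101 ≈ 121.59 → 122.
CO: row 14.910–22.432 (AQI 101–150). (150−101)·(20.348−14.910)/(22.432−14.910) + 101 = 49·5.438/7.522 + 101 ≈ 136.42 → 136.
Sub-indices: NO₂→10, O₃→106, SO₂→105, PM10→122, CO→136. Overall AQI = max = 136; dominant pollutant is CO.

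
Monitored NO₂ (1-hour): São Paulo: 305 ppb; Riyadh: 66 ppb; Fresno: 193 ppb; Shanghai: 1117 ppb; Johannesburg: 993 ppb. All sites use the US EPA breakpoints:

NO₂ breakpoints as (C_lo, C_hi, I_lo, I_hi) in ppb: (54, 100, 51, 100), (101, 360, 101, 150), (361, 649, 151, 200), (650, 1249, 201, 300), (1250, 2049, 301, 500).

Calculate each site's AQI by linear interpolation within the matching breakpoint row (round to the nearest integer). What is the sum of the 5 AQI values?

858

São Paulo: 305 ∈ [101, 360] ↔ index [101, 150].
101 + (305−101)·(150−101)/(360−101) = 101 + 204·49/259 ≈ 139.59, so AQI = 140.
Riyadh: 66 ∈ [54, 100] ↔ index [51, 100].
51 + (66−54)·(100−51)/(100−54) = 51 + 12·49/46 ≈ 63.78, so AQI = 64.
Fresno: row 101–360 (AQI 101–150). (150−101)·(193−101)/(360−101) + 101 = 49·92/259 + 101 ≈ 118.41 → 118.
Shanghai: row 650–1249 (AQI 201–300). (300−201)·(1117−650)/(1249−650) + 201 = 99·467/599 + 201 ≈ 278.18 → 278.
Johannesburg 993: bracket 650–1249 → index 201–300; slope 99/599, offset 343.
AQI = 201 + 99/599·343 ≈ 257.69 ⇒ 258.
AQIs: São Paulo=140, Riyadh=64, Fresno=118, Shanghai=278, Johannesburg=258. Sum = 140 + 64 + 118 + 278 + 258 = 858.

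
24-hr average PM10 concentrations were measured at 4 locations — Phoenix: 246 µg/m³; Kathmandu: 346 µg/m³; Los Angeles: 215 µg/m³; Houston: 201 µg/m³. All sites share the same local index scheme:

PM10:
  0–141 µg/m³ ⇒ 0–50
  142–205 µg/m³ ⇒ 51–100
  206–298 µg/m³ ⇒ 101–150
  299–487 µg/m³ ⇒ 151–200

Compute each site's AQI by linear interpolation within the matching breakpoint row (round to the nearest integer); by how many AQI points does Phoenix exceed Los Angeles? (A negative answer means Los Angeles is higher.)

16

Phoenix: 246 lies in 206–298, so I_lo=101, I_hi=150, C_lo=206, C_hi=298.
(150−101)/(298−206) × (246−206) + 101 = 49/92 × 40 + 101 ≈ 122.30 → 122.
Kathmandu: row 299–487 (AQI 151–200). (200−151)·(346−299)/(487−299) + 151 = 49·47/188 + 151 ≈ 163.25 → 163.
Los Angeles: 215 ∈ [206, 298] ↔ index [101, 150].
101 + (215−206)·(150−101)/(298−206) = 101 + 9·49/92 ≈ 105.79, so AQI = 106.
Houston 201: bracket 142–205 → index 51–100; slope 49/63, offset 59.
AQI = 51 + 49/63·59 ≈ 96.89 ⇒ 97.
AQIs: Phoenix=122, Kathmandu=163, Los Angeles=106, Houston=97. Phoenix (122) − Los Angeles (106) = 16.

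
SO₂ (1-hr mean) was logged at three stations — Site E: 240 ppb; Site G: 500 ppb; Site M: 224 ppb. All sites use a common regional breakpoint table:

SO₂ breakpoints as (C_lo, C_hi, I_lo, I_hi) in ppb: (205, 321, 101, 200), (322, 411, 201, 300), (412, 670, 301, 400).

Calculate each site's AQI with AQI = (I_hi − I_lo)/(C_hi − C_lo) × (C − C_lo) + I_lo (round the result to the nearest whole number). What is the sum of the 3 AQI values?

Site E 240: bracket 205–321 → index 101–200; slope 99/116, offset 35.
AQI = 101 + 99/116·35 ≈ 130.87 ⇒ 131.
Site G 500: bracket 412–670 → index 301–400; slope 99/258, offset 88.
AQI = 301 + 99/258·88 ≈ 334.77 ⇒ 335.
Site M: 224 ∈ [205, 321] ↔ index [101, 200].
101 + (224−205)·(200−101)/(321−205) = 101 + 19·99/116 ≈ 117.22, so AQI = 117.
AQIs: Site E=131, Site G=335, Site M=117. Sum = 131 + 335 + 117 = 583.

583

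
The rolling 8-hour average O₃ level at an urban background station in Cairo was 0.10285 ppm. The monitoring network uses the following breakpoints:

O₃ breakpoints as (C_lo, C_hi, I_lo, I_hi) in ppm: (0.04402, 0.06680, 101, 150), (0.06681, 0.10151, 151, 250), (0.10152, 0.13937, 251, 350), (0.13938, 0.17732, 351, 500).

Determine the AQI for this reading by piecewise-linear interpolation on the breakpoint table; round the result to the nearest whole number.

O₃ 0.10285: bracket 0.10152–0.13937 → index 251–350; slope 99/0.03785, offset 0.00133.
AQI = 251 + 99/0.03785·0.00133 ≈ 254.48 ⇒ 254.

254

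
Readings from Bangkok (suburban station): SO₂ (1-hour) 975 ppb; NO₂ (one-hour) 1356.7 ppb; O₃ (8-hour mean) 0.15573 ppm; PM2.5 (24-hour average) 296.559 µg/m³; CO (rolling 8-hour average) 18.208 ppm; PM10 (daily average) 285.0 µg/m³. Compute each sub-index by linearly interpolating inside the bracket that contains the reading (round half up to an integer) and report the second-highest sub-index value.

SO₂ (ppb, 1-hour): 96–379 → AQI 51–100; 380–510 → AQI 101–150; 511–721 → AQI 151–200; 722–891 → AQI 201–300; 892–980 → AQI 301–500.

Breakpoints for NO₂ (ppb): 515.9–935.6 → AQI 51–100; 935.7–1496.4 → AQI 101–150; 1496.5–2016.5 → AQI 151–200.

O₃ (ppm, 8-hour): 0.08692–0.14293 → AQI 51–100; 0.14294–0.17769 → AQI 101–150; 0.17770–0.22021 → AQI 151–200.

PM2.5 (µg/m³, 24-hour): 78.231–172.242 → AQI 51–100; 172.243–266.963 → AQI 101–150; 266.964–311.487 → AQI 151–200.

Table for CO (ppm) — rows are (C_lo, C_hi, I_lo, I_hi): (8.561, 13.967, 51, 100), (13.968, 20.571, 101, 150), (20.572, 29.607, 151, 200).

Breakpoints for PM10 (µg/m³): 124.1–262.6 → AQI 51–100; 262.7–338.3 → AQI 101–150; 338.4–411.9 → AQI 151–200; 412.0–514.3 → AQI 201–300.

184

SO₂: 975 ∈ [892, 980] ↔ index [301, 500].
301 + (975−892)·(500−301)/(980−892) = 301 + 83·199/88 ≈ 488.69, so AQI = 489.
NO₂: 1356.7 ∈ [935.7, 1496.4] ↔ index [101, 150].
101 + (1356.7−935.7)·(150−101)/(1496.4−935.7) = 101 + 421.0·49/560.7 ≈ 137.79, so AQI = 138.
O₃: 0.15573 ∈ [0.14294, 0.17769] ↔ index [101, 150].
101 + (0.15573−0.14294)·(150−101)/(0.17769−0.14294) = 101 + 0.01279·49/0.03475 ≈ 119.03, so AQI = 119.
PM2.5 296.559: bracket 266.964–311.487 → index 151–200; slope 49/44.523, offset 29.595.
AQI = 151 + 49/44.523·29.595 ≈ 183.57 ⇒ 184.
CO: 18.208 lies in 13.968–20.571, so I_lo=101, I_hi=150, C_lo=13.968, C_hi=20.571.
(150−101)/(20.571−13.968) × (18.208−13.968) + 101 = 49/6.603 × 4.240 + 101 ≈ 132.46 → 132.
PM10: 285.0 lies in 262.7–338.3, so I_lo=101, I_hi=150, C_lo=262.7, C_hi=338.3.
(150−101)/(338.3−262.7) × (285.0−262.7) + 101 = 49/75.6 × 22.3 + 101 ≈ 115.45 → 115.
Sub-indices: SO₂→489, NO₂→138, O₃→119, PM2.5→184, CO→132, PM10→115. Ranked high→low: 489, 184, 138, 132, 119, 115. Second-highest sub-index = 184.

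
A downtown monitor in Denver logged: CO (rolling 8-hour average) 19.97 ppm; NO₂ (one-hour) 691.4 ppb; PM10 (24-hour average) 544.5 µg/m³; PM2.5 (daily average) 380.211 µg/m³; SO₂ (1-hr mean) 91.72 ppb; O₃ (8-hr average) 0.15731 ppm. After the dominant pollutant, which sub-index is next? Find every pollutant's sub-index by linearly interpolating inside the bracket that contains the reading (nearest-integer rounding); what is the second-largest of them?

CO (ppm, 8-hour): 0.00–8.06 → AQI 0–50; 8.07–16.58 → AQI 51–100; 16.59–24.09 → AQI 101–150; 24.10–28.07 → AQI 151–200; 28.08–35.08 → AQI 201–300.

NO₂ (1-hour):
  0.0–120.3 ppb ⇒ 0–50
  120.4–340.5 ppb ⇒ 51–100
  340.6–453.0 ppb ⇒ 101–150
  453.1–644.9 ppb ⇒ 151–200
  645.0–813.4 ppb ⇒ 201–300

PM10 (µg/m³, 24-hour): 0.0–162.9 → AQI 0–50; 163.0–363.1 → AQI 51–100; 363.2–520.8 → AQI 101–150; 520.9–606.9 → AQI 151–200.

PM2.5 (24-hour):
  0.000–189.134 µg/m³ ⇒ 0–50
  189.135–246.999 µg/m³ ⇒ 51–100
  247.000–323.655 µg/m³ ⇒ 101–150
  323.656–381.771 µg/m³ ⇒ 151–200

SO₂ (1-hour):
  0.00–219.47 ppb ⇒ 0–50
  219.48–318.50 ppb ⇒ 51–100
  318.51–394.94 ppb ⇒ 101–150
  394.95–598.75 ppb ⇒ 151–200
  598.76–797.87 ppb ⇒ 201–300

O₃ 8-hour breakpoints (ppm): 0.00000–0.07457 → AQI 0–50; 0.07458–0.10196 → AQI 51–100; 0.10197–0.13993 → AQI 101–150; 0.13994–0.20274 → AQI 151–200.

CO: 19.97 ∈ [16.59, 24.09] ↔ index [101, 150].
101 + (19.97−16.59)·(150−101)/(24.09−16.59) = 101 + 3.38·49/7.50 ≈ 123.08, so AQI = 123.
NO₂ 691.4: bracket 645.0–813.4 → index 201–300; slope 99/168.4, offset 46.4.
AQI = 201 + 99/168.4·46.4 ≈ 228.28 ⇒ 228.
PM10 544.5: bracket 520.9–606.9 → index 151–200; slope 49/86.0, offset 23.6.
AQI = 151 + 49/86.0·23.6 ≈ 164.45 ⇒ 164.
PM2.5: 380.211 lies in 323.656–381.771, so I_lo=151, I_hi=200, C_lo=323.656, C_hi=381.771.
(200−151)/(381.771−323.656) × (380.211−323.656) + 151 = 49/58.115 × 56.555 + 151 ≈ 198.68 → 199.
SO₂ 91.72: bracket 0.00–219.47 → index 0–50; slope 50/219.47, offset 91.72.
AQI = 0 + 50/219.47·91.72 ≈ 20.90 ⇒ 21.
O₃ 0.15731: bracket 0.13994–0.20274 → index 151–200; slope 49/0.06280, offset 0.01737.
AQI = 151 + 49/0.06280·0.01737 ≈ 164.55 ⇒ 165.
Sub-indices: CO→123, NO₂→228, PM10→164, PM2.5→199, SO₂→21, O₃→165. Ranked high→low: 228, 199, 165, 164, 123, 21. Second-highest sub-index = 199.

199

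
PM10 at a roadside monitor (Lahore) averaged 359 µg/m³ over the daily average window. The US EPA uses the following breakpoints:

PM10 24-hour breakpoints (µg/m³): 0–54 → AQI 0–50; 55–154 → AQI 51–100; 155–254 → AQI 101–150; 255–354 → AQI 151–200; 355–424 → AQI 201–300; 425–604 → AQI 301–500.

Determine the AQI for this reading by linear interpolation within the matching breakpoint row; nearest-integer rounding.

207

PM10: row 355–424 (AQI 201–300). (300−201)·(359−355)/(424−355) + 201 = 99·4/69 + 201 ≈ 206.74 → 207.
AQI 207 falls in the Very Unhealthy category.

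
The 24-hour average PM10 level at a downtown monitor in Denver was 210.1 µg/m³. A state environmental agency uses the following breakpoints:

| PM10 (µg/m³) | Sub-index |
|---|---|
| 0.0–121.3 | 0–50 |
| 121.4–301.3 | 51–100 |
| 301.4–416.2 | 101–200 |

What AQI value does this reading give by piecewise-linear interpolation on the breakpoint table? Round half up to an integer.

PM10: 210.1 ∈ [121.4, 301.3] ↔ index [51, 100].
51 + (210.1−121.4)·(100−51)/(301.3−121.4) = 51 + 88.7·49/179.9 ≈ 75.16, so AQI = 75.

75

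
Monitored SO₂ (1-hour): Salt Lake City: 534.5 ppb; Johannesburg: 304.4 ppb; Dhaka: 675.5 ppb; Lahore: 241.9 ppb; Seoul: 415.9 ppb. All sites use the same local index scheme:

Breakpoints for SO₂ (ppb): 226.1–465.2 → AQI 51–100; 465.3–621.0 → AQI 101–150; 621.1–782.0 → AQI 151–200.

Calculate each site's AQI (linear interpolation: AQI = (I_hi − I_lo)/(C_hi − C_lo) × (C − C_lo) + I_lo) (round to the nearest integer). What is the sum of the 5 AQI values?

502

Salt Lake City: 534.5 lies in 465.3–621.0, so I_lo=101, I_hi=150, C_lo=465.3, C_hi=621.0.
(150−101)/(621.0−465.3) × (534.5−465.3) + 101 = 49/155.7 × 69.2 + 101 ≈ 122.78 → 123.
Johannesburg: 304.4 ∈ [226.1, 465.2] ↔ index [51, 100].
51 + (304.4−226.1)·(100−51)/(465.2−226.1) = 51 + 78.3·49/239.1 ≈ 67.05, so AQI = 67.
Dhaka 675.5: bracket 621.1–782.0 → index 151–200; slope 49/160.9, offset 54.4.
AQI = 151 + 49/160.9·54.4 ≈ 167.57 ⇒ 168.
Lahore: 241.9 lies in 226.1–465.2, so I_lo=51, I_hi=100, C_lo=226.1, C_hi=465.2.
(100−51)/(465.2−226.1) × (241.9−226.1) + 51 = 49/239.1 × 15.8 + 51 ≈ 54.24 → 54.
Seoul: row 226.1–465.2 (AQI 51–100). (100−51)·(415.9−226.1)/(465.2−226.1) + 51 = 49·189.8/239.1 + 51 ≈ 89.90 → 90.
AQIs: Salt Lake City=123, Johannesburg=67, Dhaka=168, Lahore=54, Seoul=90. Sum = 123 + 67 + 168 + 54 + 90 = 502.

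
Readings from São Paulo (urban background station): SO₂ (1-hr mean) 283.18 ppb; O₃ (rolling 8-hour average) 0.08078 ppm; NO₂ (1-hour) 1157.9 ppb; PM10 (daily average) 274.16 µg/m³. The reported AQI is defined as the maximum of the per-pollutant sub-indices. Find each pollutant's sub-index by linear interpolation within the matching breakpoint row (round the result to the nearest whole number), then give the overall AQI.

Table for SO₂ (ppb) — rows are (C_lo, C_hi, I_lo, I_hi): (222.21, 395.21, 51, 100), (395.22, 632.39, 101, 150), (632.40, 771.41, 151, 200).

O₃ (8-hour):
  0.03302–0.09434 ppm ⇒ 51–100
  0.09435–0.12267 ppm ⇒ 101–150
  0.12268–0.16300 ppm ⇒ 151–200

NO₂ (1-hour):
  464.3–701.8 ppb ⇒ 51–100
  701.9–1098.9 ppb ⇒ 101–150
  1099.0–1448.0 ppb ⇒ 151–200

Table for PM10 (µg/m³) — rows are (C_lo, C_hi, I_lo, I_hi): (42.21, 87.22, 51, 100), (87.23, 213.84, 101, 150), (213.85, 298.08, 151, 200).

186

SO₂: row 222.21–395.21 (AQI 51–100). (100−51)·(283.18−222.21)/(395.21−222.21) + 51 = 49·60.97/173.00 + 51 ≈ 68.27 → 68.
O₃ 0.08078: bracket 0.03302–0.09434 → index 51–100; slope 49/0.06132, offset 0.04776.
AQI = 51 + 49/0.06132·0.04776 ≈ 89.16 ⇒ 89.
NO₂ 1157.9: bracket 1099.0–1448.0 → index 151–200; slope 49/349.0, offset 58.9.
AQI = 151 + 49/349.0·58.9 ≈ 159.27 ⇒ 159.
PM10: 274.16 ∈ [213.85, 298.08] ↔ index [151, 200].
151 + (274.16−213.85)·(200−151)/(298.08−213.85) = 151 + 60.31·49/84.23 ≈ 186.08, so AQI = 186.
Sub-indices: SO₂→68, O₃→89, NO₂→159, PM10→186. Overall AQI = max = 186; dominant pollutant is PM10.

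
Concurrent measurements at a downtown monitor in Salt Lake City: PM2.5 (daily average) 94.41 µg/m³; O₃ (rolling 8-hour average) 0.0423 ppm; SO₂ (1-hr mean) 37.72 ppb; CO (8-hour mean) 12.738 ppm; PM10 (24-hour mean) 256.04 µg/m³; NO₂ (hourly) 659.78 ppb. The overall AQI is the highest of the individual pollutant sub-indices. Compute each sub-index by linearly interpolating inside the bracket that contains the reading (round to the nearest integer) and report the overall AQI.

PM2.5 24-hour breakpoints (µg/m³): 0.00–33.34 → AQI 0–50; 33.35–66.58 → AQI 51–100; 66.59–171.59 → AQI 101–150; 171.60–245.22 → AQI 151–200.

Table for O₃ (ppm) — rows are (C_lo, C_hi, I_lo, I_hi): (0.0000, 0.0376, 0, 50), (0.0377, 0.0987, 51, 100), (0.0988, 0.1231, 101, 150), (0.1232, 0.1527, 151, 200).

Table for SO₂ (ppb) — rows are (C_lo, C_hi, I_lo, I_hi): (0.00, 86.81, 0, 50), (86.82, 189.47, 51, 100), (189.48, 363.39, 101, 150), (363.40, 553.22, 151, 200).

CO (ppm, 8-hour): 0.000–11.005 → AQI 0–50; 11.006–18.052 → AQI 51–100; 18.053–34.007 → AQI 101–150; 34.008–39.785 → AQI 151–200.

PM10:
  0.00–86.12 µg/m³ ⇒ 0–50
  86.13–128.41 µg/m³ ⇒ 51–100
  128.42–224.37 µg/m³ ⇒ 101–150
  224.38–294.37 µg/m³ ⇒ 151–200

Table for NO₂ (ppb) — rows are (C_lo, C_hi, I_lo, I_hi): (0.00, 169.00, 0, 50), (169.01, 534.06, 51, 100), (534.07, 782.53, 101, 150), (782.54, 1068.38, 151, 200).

PM2.5 94.41: bracket 66.59–171.59 → index 101–150; slope 49/105.00, offset 27.82.
AQI = 101 + 49/105.00·27.82 ≈ 113.98 ⇒ 114.
O₃: row 0.0377–0.0987 (AQI 51–100). (100−51)·(0.0423−0.0377)/(0.0987−0.0377) + 51 = 49·0.0046/0.0610 + 51 ≈ 54.70 → 55.
SO₂: 37.72 lies in 0.00–86.81, so I_lo=0, I_hi=50, C_lo=0.00, C_hi=86.81.
(50−0)/(86.81−0.00) × (37.72−0.00) + 0 = 50/86.81 × 37.72 + 0 ≈ 21.73 → 22.
CO 12.738: bracket 11.006–18.052 → index 51–100; slope 49/7.046, offset 1.732.
AQI = 51 + 49/7.046·1.732 ≈ 63.04 ⇒ 63.
PM10 256.04: bracket 224.38–294.37 → index 151–200; slope 49/69.99, offset 31.66.
AQI = 151 + 49/69.99·31.66 ≈ 173.17 ⇒ 173.
NO₂: row 534.07–782.53 (AQI 101–150). (150−101)·(659.78−534.07)/(782.53−534.07) + 101 = 49·125.71/248.46 + 101 ≈ 125.79 → 126.
Sub-indices: PM2.5→114, O₃→55, SO₂→22, CO→63, PM10→173, NO₂→126. Overall AQI = max = 173; dominant pollutant is PM10.
AQI 173: Unhealthy.

173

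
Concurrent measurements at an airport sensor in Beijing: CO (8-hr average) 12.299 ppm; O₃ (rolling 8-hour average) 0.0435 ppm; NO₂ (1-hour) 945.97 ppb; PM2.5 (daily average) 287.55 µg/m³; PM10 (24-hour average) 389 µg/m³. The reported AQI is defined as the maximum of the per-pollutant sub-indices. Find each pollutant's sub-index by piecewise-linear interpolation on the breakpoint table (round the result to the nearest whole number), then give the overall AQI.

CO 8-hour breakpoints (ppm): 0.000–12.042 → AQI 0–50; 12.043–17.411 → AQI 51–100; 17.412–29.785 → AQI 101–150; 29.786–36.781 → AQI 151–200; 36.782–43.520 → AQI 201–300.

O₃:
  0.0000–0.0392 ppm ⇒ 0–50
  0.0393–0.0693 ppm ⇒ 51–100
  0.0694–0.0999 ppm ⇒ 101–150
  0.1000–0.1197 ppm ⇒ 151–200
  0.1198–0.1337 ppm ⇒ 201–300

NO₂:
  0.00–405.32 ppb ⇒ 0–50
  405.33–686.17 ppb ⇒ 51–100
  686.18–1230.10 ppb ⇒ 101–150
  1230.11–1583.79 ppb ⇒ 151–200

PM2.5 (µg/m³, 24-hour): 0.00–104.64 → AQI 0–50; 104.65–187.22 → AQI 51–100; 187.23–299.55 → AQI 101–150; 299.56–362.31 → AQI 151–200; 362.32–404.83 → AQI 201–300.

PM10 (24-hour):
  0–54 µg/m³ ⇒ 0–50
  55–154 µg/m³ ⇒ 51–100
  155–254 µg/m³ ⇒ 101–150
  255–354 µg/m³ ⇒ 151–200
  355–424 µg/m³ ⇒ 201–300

250

CO: row 12.043–17.411 (AQI 51–100). (100−51)·(12.299−12.043)/(17.411−12.043) + 51 = 49·0.256/5.368 + 51 ≈ 53.34 → 53.
O₃ 0.0435: bracket 0.0393–0.0693 → index 51–100; slope 49/0.0300, offset 0.0042.
AQI = 51 + 49/0.0300·0.0042 ≈ 57.86 ⇒ 58.
NO₂ 945.97: bracket 686.18–1230.10 → index 101–150; slope 49/543.92, offset 259.79.
AQI = 101 + 49/543.92·259.79 ≈ 124.40 ⇒ 124.
PM2.5: 287.55 ∈ [187.23, 299.55] ↔ index [101, 150].
101 + (287.55−187.23)·(150−101)/(299.55−187.23) = 101 + 100.32·49/112.32 ≈ 144.76, so AQI = 145.
PM10: 389 ∈ [355, 424] ↔ index [201, 300].
201 + (389−355)·(300−201)/(424−355) = 201 + 34·99/69 ≈ 249.78, so AQI = 250.
Sub-indices: CO→53, O₃→58, NO₂→124, PM2.5→145, PM10→250. Overall AQI = max = 250; dominant pollutant is PM10.
AQI 250: Very Unhealthy.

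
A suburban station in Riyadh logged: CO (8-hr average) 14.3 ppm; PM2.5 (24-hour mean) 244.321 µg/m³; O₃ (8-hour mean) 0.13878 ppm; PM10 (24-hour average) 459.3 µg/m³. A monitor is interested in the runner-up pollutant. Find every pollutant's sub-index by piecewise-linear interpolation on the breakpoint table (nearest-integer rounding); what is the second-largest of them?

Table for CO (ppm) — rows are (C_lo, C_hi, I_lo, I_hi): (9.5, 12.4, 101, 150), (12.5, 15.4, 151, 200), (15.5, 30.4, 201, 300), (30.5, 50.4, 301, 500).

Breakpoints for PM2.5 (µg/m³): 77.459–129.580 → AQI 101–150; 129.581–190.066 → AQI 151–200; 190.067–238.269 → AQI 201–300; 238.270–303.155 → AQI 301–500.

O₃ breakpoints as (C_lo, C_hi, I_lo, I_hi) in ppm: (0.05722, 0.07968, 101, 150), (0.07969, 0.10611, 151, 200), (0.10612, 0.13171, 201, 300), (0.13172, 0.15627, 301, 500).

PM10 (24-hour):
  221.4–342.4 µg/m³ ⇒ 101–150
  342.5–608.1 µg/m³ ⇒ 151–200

320

CO: 14.3 lies in 12.5–15.4, so I_lo=151, I_hi=200, C_lo=12.5, C_hi=15.4.
(200−151)/(15.4−12.5) × (14.3−12.5) + 151 = 49/2.9 × 1.8 + 151 ≈ 181.41 → 181.
PM2.5: 244.321 lies in 238.270–303.155, so I_lo=301, I_hi=500, C_lo=238.270, C_hi=303.155.
(500−301)/(303.155−238.270) × (244.321−238.270) + 301 = 199/64.885 × 6.051 + 301 ≈ 319.56 → 320.
O₃ 0.13878: bracket 0.13172–0.15627 → index 301–500; slope 199/0.02455, offset 0.00706.
AQI = 301 + 199/0.02455·0.00706 ≈ 358.23 ⇒ 358.
PM10: row 342.5–608.1 (AQI 151–200). (200−151)·(459.3−342.5)/(608.1−342.5) + 151 = 49·116.8/265.6 + 151 ≈ 172.55 → 173.
Sub-indices: CO→181, PM2.5→320, O₃→358, PM10→173. Ranked high→low: 358, 320, 181, 173. Second-highest sub-index = 320.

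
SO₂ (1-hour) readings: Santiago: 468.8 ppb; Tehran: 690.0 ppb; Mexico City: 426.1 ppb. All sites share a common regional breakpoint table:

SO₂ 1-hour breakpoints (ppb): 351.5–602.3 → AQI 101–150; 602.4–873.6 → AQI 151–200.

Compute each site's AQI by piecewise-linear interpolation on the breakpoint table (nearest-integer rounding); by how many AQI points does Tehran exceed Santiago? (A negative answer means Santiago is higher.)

43

Santiago 468.8: bracket 351.5–602.3 → index 101–150; slope 49/250.8, offset 117.3.
AQI = 101 + 49/250.8·117.3 ≈ 123.92 ⇒ 124.
Tehran: 690.0 ∈ [602.4, 873.6] ↔ index [151, 200].
151 + (690.0−602.4)·(200−151)/(873.6−602.4) = 151 + 87.6·49/271.2 ≈ 166.83, so AQI = 167.
Mexico City: row 351.5–602.3 (AQI 101–150). (150−101)·(426.1−351.5)/(602.3−351.5) + 101 = 49·74.6/250.8 + 101 ≈ 115.57 → 116.
AQIs: Santiago=124, Tehran=167, Mexico City=116. Tehran (167) − Santiago (124) = 43.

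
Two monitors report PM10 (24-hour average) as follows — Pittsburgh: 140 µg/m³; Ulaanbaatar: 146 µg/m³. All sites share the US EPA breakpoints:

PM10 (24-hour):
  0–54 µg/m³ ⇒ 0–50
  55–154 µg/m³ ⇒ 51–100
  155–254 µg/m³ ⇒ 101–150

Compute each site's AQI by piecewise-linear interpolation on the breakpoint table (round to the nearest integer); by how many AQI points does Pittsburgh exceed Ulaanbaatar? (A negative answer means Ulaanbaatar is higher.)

Pittsburgh 140: bracket 55–154 → index 51–100; slope 49/99, offset 85.
AQI = 51 + 49/99·85 ≈ 93.07 ⇒ 93.
Ulaanbaatar: 146 lies in 55–154, so I_lo=51, I_hi=100, C_lo=55, C_hi=154.
(100−51)/(154−55) × (146−55) + 51 = 49/99 × 91 + 51 ≈ 96.04 → 96.
AQIs: Pittsburgh=93, Ulaanbaatar=96. Pittsburgh (93) − Ulaanbaatar (96) = -3.

-3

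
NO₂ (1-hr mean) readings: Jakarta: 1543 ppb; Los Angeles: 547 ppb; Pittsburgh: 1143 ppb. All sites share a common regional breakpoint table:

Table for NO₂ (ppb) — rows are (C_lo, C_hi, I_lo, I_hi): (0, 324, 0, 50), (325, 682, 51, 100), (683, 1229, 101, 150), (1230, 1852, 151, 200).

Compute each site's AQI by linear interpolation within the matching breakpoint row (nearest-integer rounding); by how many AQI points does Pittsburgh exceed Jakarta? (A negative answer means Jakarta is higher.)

Jakarta: row 1230–1852 (AQI 151–200). (200−151)·(1543−1230)/(1852−1230) + 151 = 49·313/622 + 151 ≈ 175.66 → 176.
Los Angeles: row 325–682 (AQI 51–100). (100−51)·(547−325)/(682−325) + 51 = 49·222/357 + 51 ≈ 81.47 → 81.
Pittsburgh: 1143 lies in 683–1229, so I_lo=101, I_hi=150, C_lo=683, C_hi=1229.
(150−101)/(1229−683) × (1143−683) + 101 = 49/546 × 460 + 101 ≈ 142.28 → 142.
AQIs: Jakarta=176, Los Angeles=81, Pittsburgh=142. Pittsburgh (142) − Jakarta (176) = -34.

-34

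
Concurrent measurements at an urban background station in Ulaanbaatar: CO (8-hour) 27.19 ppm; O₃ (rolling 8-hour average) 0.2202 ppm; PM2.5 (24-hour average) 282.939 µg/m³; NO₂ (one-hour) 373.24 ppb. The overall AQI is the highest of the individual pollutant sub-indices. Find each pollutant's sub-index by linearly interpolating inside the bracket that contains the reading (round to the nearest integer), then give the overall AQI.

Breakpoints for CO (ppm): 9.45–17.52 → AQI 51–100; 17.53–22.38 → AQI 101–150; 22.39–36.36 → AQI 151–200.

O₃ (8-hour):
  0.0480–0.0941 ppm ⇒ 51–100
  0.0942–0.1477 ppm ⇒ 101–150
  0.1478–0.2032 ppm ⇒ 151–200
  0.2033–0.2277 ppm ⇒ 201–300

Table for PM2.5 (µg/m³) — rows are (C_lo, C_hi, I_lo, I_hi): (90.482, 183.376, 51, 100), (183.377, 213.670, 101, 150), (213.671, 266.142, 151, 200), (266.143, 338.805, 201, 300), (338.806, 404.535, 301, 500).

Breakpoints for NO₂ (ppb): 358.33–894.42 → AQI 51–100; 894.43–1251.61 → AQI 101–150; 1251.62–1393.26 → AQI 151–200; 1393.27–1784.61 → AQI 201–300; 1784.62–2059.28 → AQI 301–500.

CO: 27.19 lies in 22.39–36.36, so I_lo=151, I_hi=200, C_lo=22.39, C_hi=36.36.
(200−151)/(36.36−22.39) × (27.19−22.39) + 151 = 49/13.97 × 4.80 + 151 ≈ 167.84 → 168.
O₃ 0.2202: bracket 0.2033–0.2277 → index 201–300; slope 99/0.0244, offset 0.0169.
AQI = 201 + 99/0.0244·0.0169 ≈ 269.57 ⇒ 270.
PM2.5: 282.939 lies in 266.143–338.805, so I_lo=201, I_hi=300, C_lo=266.143, C_hi=338.805.
(300−201)/(338.805−266.143) × (282.939−266.143) + 201 = 99/72.662 × 16.796 + 201 ≈ 223.88 → 224.
NO₂: 373.24 lies in 358.33–894.42, so I_lo=51, I_hi=100, C_lo=358.33, C_hi=894.42.
(100−51)/(894.42−358.33) × (373.24−358.33) + 51 = 49/536.09 × 14.91 + 51 ≈ 52.36 → 52.
Sub-indices: CO→168, O₃→270, PM2.5→224, NO₂→52. Overall AQI = max = 270; dominant pollutant is O₃.

270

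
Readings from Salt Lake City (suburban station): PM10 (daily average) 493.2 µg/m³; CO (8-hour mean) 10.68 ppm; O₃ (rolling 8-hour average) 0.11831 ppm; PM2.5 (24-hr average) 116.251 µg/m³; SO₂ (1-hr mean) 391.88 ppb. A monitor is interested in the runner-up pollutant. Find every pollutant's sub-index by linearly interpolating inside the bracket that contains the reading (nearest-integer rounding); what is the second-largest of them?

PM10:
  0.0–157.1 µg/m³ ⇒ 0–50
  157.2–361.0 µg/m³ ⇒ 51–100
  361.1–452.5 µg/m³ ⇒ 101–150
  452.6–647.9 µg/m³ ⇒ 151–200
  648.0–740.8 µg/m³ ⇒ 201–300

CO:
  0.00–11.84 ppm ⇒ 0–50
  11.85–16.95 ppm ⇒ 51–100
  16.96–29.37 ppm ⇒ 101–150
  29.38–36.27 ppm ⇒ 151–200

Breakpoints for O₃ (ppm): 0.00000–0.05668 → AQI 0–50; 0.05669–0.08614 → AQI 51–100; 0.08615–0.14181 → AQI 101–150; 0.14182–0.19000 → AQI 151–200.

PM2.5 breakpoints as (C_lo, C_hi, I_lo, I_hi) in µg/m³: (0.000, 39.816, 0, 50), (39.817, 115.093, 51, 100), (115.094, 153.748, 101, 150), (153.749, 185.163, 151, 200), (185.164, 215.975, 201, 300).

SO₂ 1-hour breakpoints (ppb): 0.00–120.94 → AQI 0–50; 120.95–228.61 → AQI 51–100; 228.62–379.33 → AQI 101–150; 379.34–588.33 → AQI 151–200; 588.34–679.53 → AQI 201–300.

PM10: row 452.6–647.9 (AQI 151–200). (200−151)·(493.2−452.6)/(647.9−452.6) + 151 = 49·40.6/195.3 + 151 ≈ 161.19 → 161.
CO: 10.68 ∈ [0.00, 11.84] ↔ index [0, 50].
0 + (10.68−0.00)·(50−0)/(11.84−0.00) = 0 + 10.68·50/11.84 ≈ 45.10, so AQI = 45.
O₃: 0.11831 lies in 0.08615–0.14181, so I_lo=101, I_hi=150, C_lo=0.08615, C_hi=0.14181.
(150−101)/(0.14181−0.08615) × (0.11831−0.08615) + 101 = 49/0.05566 × 0.03216 + 101 ≈ 129.31 → 129.
PM2.5 116.251: bracket 115.094–153.748 → index 101–150; slope 49/38.654, offset 1.157.
AQI = 101 + 49/38.654·1.157 ≈ 102.47 ⇒ 102.
SO₂: 391.88 ∈ [379.34, 588.33] ↔ index [151, 200].
151 + (391.88−379.34)·(200−151)/(588.33−379.34) = 151 + 12.54·49/208.99 ≈ 153.94, so AQI = 154.
Sub-indices: PM10→161, CO→45, O₃→129, PM2.5→102, SO₂→154. Ranked high→low: 161, 154, 129, 102, 45. Second-highest sub-index = 154.

154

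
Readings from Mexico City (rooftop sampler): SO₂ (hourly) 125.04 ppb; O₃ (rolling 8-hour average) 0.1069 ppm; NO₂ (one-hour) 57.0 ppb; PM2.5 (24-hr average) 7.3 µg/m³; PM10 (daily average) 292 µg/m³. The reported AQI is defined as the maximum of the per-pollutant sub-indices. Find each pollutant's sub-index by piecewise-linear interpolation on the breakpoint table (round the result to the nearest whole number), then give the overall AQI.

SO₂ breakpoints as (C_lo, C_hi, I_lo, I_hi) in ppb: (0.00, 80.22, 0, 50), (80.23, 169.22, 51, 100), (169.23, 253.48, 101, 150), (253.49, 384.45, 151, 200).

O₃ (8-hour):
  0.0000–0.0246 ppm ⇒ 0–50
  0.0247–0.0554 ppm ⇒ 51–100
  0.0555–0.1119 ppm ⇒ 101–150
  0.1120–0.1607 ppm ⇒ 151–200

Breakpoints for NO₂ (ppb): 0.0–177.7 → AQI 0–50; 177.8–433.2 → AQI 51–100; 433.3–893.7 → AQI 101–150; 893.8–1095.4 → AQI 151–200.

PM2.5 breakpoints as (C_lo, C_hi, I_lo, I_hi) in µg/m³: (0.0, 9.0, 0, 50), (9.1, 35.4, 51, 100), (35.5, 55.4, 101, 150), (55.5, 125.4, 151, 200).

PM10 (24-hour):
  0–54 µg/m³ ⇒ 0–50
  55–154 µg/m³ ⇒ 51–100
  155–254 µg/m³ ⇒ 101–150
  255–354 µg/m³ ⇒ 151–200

SO₂ 125.04: bracket 80.23–169.22 → index 51–100; slope 49/88.99, offset 44.81.
AQI = 51 + 49/88.99·44.81 ≈ 75.67 ⇒ 76.
O₃: row 0.0555–0.1119 (AQI 101–150). (150−101)·(0.1069−0.0555)/(0.1119−0.0555) + 101 = 49·0.0514/0.0564 + 101 ≈ 145.66 → 146.
NO₂ 57.0: bracket 0.0–177.7 → index 0–50; slope 50/177.7, offset 57.0.
AQI = 0 + 50/177.7·57.0 ≈ 16.04 ⇒ 16.
PM2.5: 7.3 ∈ [0.0, 9.0] ↔ index [0, 50].
0 + (7.3−0.0)·(50−0)/(9.0−0.0) = 0 + 7.3·50/9.0 ≈ 40.56, so AQI = 41.
PM10: row 255–354 (AQI 151–200). (200−151)·(292−255)/(354−255) + 151 = 49·37/99 + 151 ≈ 169.31 → 169.
Sub-indices: SO₂→76, O₃→146, NO₂→16, PM2.5→41, PM10→169. Overall AQI = max = 169; dominant pollutant is PM10.

169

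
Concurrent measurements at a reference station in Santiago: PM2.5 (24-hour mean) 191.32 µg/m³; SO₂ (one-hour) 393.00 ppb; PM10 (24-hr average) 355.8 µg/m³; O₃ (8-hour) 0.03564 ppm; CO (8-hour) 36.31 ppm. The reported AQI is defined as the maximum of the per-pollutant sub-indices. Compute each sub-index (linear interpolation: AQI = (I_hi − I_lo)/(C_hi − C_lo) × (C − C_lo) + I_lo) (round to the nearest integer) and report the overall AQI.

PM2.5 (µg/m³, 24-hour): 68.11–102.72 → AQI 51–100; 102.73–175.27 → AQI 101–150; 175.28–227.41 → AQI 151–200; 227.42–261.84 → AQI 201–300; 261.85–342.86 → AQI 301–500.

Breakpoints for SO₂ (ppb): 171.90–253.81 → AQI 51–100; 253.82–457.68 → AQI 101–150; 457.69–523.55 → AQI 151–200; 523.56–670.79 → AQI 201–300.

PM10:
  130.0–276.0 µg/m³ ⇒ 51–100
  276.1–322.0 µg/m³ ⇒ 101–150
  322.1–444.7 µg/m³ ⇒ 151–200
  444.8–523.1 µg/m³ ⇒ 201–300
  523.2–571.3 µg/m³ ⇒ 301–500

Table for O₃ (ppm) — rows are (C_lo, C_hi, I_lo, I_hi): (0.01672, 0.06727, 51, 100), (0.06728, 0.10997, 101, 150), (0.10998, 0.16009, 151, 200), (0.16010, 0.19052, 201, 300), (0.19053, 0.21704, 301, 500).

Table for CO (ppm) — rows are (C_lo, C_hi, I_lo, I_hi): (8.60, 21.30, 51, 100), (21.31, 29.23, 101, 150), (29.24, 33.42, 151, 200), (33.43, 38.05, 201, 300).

263

PM2.5: row 175.28–227.41 (AQI 151–200). (200−151)·(191.32−175.28)/(227.41−175.28) + 151 = 49·16.04/52.13 + 151 ≈ 166.08 → 166.
SO₂: 393.00 ∈ [253.82, 457.68] ↔ index [101, 150].
101 + (393.00−253.82)·(150−101)/(457.68−253.82) = 101 + 139.18·49/203.86 ≈ 134.45, so AQI = 134.
PM10: row 322.1–444.7 (AQI 151–200). (200−151)·(355.8−322.1)/(444.7−322.1) + 151 = 49·33.7/122.6 + 151 ≈ 164.47 → 164.
O₃: 0.03564 lies in 0.01672–0.06727, so I_lo=51, I_hi=100, C_lo=0.01672, C_hi=0.06727.
(100−51)/(0.06727−0.01672) × (0.03564−0.01672) + 51 = 49/0.05055 × 0.01892 + 51 ≈ 69.34 → 69.
CO: row 33.43–38.05 (AQI 201–300). (300−201)·(36.31−33.43)/(38.05−33.43) + 201 = 99·2.88/4.62 + 201 ≈ 262.71 → 263.
Sub-indices: PM2.5→166, SO₂→134, PM10→164, O₃→69, CO→263. Overall AQI = max = 263; dominant pollutant is CO.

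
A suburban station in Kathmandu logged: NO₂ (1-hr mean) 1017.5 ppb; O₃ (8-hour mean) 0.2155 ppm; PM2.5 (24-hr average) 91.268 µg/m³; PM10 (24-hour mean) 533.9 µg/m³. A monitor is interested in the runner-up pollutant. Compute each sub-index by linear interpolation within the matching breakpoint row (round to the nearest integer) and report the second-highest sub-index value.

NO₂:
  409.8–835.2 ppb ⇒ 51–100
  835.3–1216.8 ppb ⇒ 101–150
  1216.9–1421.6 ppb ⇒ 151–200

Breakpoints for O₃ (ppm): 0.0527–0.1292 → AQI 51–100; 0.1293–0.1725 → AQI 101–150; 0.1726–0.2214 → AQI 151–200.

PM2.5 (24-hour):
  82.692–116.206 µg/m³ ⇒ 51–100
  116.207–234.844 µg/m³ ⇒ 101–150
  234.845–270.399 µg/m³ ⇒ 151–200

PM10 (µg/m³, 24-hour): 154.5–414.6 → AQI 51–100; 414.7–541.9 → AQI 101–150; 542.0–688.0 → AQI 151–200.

NO₂: 1017.5 ∈ [835.3, 1216.8] ↔ index [101, 150].
101 + (1017.5−835.3)·(150−101)/(1216.8−835.3) = 101 + 182.2·49/381.5 ≈ 124.40, so AQI = 124.
O₃: 0.2155 ∈ [0.1726, 0.2214] ↔ index [151, 200].
151 + (0.2155−0.1726)·(200−151)/(0.2214−0.1726) = 151 + 0.0429·49/0.0488 ≈ 194.08, so AQI = 194.
PM2.5: 91.268 lies in 82.692–116.206, so I_lo=51, I_hi=100, C_lo=82.692, C_hi=116.206.
(100−51)/(116.206−82.692) × (91.268−82.692) + 51 = 49/33.514 × 8.576 + 51 ≈ 63.54 → 64.
PM10: 533.9 ∈ [414.7, 541.9] ↔ index [101, 150].
101 + (533.9−414.7)·(150−101)/(541.9−414.7) = 101 + 119.2·49/127.2 ≈ 146.92, so AQI = 147.
Sub-indices: NO₂→124, O₃→194, PM2.5→64, PM10→147. Ranked high→low: 194, 147, 124, 64. Second-highest sub-index = 147.

147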